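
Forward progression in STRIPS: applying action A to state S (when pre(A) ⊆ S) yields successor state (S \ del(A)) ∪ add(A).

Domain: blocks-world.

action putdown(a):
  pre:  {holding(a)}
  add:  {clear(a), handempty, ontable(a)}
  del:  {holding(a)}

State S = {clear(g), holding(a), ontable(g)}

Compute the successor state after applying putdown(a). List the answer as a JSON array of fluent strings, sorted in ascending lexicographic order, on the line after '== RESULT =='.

Progress:
  pre ⊆ S: {holding(a)} ⊆ S  — applicable
  S \ del = {clear(g), ontable(g)}
  ∪ add   = {clear(a), clear(g), handempty, ontable(a), ontable(g)}

== RESULT ==
["clear(a)", "clear(g)", "handempty", "ontable(a)", "ontable(g)"]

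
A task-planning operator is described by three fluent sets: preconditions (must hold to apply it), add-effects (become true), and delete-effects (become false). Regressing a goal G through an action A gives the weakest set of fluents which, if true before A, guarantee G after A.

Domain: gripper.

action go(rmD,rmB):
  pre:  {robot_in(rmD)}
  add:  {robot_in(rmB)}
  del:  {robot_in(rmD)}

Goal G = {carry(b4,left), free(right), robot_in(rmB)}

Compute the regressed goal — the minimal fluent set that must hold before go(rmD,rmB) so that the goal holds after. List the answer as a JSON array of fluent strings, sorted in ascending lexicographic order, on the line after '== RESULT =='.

Compute (G \ add) ∪ pre:
  G ∩ del = {}  (empty — regression defined)
  G \ add = {carry(b4,left), free(right), robot_in(rmB)} \ {robot_in(rmB)} = {carry(b4,left), free(right)}
  ∪ pre   = {carry(b4,left), free(right)} ∪ {robot_in(rmD)}
          = {carry(b4,left), free(right), robot_in(rmD)}

== RESULT ==
["carry(b4,left)", "free(right)", "robot_in(rmD)"]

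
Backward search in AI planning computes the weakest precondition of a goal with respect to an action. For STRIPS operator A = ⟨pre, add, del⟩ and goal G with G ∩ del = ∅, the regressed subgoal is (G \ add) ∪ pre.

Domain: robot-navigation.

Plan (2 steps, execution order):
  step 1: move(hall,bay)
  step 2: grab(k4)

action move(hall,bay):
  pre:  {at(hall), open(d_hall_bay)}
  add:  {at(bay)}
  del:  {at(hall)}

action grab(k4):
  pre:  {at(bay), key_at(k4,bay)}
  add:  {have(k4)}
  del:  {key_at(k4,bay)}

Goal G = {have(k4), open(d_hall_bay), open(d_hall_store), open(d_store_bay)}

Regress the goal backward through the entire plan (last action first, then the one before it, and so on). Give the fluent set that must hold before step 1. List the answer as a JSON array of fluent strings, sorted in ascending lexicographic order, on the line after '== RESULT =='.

Regress step by step:
  through step 2 (grab(k4)): drop {have(k4)}, keep {open(d_hall_bay), open(d_hall_store), open(d_store_bay)}, require {at(bay), key_at(k4,bay)}
    → {at(bay), key_at(k4,bay), open(d_hall_bay), open(d_hall_store), open(d_store_bay)}
  through step 1 (move(hall,bay)): drop {at(bay)}, keep {key_at(k4,bay), open(d_hall_bay), open(d_hall_store), open(d_store_bay)}, require {at(hall), open(d_hall_bay)}
    → {at(hall), key_at(k4,bay), open(d_hall_bay), open(d_hall_store), open(d_store_bay)}

== RESULT ==
["at(hall)", "key_at(k4,bay)", "open(d_hall_bay)", "open(d_hall_store)", "open(d_store_bay)"]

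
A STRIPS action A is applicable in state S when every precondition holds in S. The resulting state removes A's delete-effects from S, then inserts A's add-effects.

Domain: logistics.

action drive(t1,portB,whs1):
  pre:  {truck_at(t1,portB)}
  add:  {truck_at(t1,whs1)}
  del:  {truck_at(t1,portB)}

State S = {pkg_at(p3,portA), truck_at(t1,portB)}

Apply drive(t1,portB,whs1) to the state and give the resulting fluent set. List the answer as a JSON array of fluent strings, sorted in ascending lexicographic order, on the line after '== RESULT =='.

Progress:
  pre ⊆ S: {truck_at(t1,portB)} ⊆ S  — applicable
  S \ del = {pkg_at(p3,portA)}
  ∪ add   = {pkg_at(p3,portA), truck_at(t1,whs1)}

== RESULT ==
["pkg_at(p3,portA)", "truck_at(t1,whs1)"]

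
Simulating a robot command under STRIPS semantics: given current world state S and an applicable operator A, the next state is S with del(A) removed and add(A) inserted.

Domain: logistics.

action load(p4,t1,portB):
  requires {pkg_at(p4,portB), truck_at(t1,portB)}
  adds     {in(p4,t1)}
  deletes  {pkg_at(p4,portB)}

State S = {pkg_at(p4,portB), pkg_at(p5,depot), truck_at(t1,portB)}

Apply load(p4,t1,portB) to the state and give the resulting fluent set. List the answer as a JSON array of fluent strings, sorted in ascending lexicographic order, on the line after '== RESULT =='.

Progress:
  pre ⊆ S: {pkg_at(p4,portB), truck_at(t1,portB)} ⊆ S  — applicable
  S \ del = {pkg_at(p5,depot), truck_at(t1,portB)}
  ∪ add   = {in(p4,t1), pkg_at(p5,depot), truck_at(t1,portB)}

== RESULT ==
["in(p4,t1)", "pkg_at(p5,depot)", "truck_at(t1,portB)"]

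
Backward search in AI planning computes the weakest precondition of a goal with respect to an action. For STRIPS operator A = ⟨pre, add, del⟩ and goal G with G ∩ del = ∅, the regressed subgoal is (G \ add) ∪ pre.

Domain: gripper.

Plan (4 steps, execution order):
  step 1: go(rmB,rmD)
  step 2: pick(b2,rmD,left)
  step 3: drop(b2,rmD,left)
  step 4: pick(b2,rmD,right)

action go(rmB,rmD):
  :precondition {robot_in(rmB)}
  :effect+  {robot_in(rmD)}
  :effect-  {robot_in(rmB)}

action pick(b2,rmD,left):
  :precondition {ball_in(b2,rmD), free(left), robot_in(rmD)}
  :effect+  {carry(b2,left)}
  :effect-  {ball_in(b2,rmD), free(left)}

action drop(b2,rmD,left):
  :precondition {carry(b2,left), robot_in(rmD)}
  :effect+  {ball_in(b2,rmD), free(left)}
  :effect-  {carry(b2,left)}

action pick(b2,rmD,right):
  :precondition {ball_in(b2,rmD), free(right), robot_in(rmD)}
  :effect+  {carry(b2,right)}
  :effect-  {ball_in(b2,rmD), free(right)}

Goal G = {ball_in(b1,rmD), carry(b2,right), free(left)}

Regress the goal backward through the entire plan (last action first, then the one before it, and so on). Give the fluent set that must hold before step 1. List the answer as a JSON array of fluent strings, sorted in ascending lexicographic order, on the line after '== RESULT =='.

Regress step by step:
  through step 4 (pick(b2,rmD,right)): drop {carry(b2,right)}, keep {ball_in(b1,rmD), free(left)}, require {ball_in(b2,rmD), free(right), robot_in(rmD)}
    → {ball_in(b1,rmD), ball_in(b2,rmD), free(left), free(right), robot_in(rmD)}
  through step 3 (drop(b2,rmD,left)): drop {ball_in(b2,rmD), free(left)}, keep {ball_in(b1,rmD), free(right), robot_in(rmD)}, require {carry(b2,left), robot_in(rmD)}
    → {ball_in(b1,rmD), carry(b2,left), free(right), robot_in(rmD)}
  through step 2 (pick(b2,rmD,left)): drop {carry(b2,left)}, keep {ball_in(b1,rmD), free(right), robot_in(rmD)}, require {ball_in(b2,rmD), free(left), robot_in(rmD)}
    → {ball_in(b1,rmD), ball_in(b2,rmD), free(left), free(right), robot_in(rmD)}
  through step 1 (go(rmB,rmD)): drop {robot_in(rmD)}, keep {ball_in(b1,rmD), ball_in(b2,rmD), free(left), free(right)}, require {robot_in(rmB)}
    → {ball_in(b1,rmD), ball_in(b2,rmD), free(left), free(right), robot_in(rmB)}

== RESULT ==
["ball_in(b1,rmD)", "ball_in(b2,rmD)", "free(left)", "free(right)", "robot_in(rmB)"]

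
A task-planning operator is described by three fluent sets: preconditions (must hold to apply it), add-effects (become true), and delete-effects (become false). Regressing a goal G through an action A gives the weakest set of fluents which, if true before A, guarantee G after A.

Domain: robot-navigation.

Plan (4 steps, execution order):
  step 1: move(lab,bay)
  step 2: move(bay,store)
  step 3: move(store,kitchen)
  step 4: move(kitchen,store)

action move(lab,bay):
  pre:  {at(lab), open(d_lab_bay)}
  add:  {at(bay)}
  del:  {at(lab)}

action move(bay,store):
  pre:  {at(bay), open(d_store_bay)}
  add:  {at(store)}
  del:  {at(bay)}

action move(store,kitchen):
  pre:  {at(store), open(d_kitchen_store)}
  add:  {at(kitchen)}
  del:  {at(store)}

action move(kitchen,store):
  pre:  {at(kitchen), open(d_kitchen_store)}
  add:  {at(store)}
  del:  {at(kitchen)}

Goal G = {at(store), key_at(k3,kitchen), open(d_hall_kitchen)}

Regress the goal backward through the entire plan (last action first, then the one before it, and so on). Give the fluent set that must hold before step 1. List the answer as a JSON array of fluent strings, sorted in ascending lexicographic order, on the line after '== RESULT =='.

Work backward from the goal:
  through step 4 (move(kitchen,store)): drop {at(store)}, keep {key_at(k3,kitchen), open(d_hall_kitchen)}, require {at(kitchen), open(d_kitchen_store)}
    → {at(kitchen), key_at(k3,kitchen), open(d_hall_kitchen), open(d_kitchen_store)}
  through step 3 (move(store,kitchen)): drop {at(kitchen)}, keep {key_at(k3,kitchen), open(d_hall_kitchen), open(d_kitchen_store)}, require {at(store), open(d_kitchen_store)}
    → {at(store), key_at(k3,kitchen), open(d_hall_kitchen), open(d_kitchen_store)}
  through step 2 (move(bay,store)): drop {at(store)}, keep {key_at(k3,kitchen), open(d_hall_kitchen), open(d_kitchen_store)}, require {at(bay), open(d_store_bay)}
    → {at(bay), key_at(k3,kitchen), open(d_hall_kitchen), open(d_kitchen_store), open(d_store_bay)}
  through step 1 (move(lab,bay)): drop {at(bay)}, keep {key_at(k3,kitchen), open(d_hall_kitchen), open(d_kitchen_store), open(d_store_bay)}, require {at(lab), open(d_lab_bay)}
    → {at(lab), key_at(k3,kitchen), open(d_hall_kitchen), open(d_kitchen_store), open(d_lab_bay), open(d_store_bay)}

== RESULT ==
["at(lab)", "key_at(k3,kitchen)", "open(d_hall_kitchen)", "open(d_kitchen_store)", "open(d_lab_bay)", "open(d_store_bay)"]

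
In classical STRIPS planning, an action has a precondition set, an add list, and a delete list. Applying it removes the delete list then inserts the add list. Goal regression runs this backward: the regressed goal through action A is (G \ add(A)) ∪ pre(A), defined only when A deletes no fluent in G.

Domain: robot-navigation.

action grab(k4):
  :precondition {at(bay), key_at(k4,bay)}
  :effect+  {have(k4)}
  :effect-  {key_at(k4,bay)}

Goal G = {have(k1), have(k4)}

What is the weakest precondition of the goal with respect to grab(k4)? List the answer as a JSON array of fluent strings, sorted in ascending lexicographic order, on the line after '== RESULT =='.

Regress:
  G ∩ del = {}  (empty — regression defined)
  G \ add = {have(k1), have(k4)} \ {have(k4)} = {have(k1)}
  ∪ pre   = {have(k1)} ∪ {at(bay), key_at(k4,bay)}
          = {at(bay), have(k1), key_at(k4,bay)}

== RESULT ==
["at(bay)", "have(k1)", "key_at(k4,bay)"]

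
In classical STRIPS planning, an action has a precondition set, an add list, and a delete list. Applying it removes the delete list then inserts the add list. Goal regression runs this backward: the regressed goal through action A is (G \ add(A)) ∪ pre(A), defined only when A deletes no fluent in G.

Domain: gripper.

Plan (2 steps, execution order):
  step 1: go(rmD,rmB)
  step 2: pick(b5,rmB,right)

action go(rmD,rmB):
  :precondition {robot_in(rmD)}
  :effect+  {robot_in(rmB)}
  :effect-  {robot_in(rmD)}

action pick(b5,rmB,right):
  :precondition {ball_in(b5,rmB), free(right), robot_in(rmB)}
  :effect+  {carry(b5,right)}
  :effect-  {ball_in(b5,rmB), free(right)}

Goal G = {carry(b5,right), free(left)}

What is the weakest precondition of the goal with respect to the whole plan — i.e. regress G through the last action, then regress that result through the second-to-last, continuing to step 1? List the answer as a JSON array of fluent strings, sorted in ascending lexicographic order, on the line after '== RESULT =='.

Work backward from the goal:
  through step 2 (pick(b5,rmB,right)): drop {carry(b5,right)}, keep {free(left)}, require {ball_in(b5,rmB), free(right), robot_in(rmB)}
    → {ball_in(b5,rmB), free(left), free(right), robot_in(rmB)}
  through step 1 (go(rmD,rmB)): drop {robot_in(rmB)}, keep {ball_in(b5,rmB), free(left), free(right)}, require {robot_in(rmD)}
    → {ball_in(b5,rmB), free(left), free(right), robot_in(rmD)}

== RESULT ==
["ball_in(b5,rmB)", "free(left)", "free(right)", "robot_in(rmD)"]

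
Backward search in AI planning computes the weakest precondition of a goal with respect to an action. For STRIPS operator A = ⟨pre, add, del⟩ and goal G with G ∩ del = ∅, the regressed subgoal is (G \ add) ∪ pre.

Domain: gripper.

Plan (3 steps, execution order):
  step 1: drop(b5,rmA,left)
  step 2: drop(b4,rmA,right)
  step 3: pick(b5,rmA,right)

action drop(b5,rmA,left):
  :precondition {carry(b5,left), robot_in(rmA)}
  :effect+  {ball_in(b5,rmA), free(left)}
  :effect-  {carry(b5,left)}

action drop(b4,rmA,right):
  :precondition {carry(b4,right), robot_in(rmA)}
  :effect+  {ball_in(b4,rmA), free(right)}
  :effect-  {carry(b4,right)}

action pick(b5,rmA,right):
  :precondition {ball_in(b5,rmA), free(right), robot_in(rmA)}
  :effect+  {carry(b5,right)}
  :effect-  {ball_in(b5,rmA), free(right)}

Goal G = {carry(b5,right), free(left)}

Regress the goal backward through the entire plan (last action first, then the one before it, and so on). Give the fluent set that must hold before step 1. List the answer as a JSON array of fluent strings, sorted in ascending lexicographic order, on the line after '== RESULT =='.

Work backward from the goal:
  through step 3 (pick(b5,rmA,right)): drop {carry(b5,right)}, keep {free(left)}, require {ball_in(b5,rmA), free(right), robot_in(rmA)}
    → {ball_in(b5,rmA), free(left), free(right), robot_in(rmA)}
  through step 2 (drop(b4,rmA,right)): drop {free(right)}, keep {ball_in(b5,rmA), free(left), robot_in(rmA)}, require {carry(b4,right), robot_in(rmA)}
    → {ball_in(b5,rmA), carry(b4,right), free(left), robot_in(rmA)}
  through step 1 (drop(b5,rmA,left)): drop {ball_in(b5,rmA), free(left)}, keep {carry(b4,right), robot_in(rmA)}, require {carry(b5,left), robot_in(rmA)}
    → {carry(b4,right), carry(b5,left), robot_in(rmA)}

== RESULT ==
["carry(b4,right)", "carry(b5,left)", "robot_in(rmA)"]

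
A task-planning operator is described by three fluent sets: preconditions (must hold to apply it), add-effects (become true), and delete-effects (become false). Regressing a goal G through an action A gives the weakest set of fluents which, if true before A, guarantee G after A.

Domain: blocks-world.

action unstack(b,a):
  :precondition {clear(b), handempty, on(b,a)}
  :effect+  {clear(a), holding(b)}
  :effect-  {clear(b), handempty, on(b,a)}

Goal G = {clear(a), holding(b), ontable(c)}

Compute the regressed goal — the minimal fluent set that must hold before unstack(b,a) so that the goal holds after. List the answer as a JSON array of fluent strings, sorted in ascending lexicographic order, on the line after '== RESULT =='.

Regress:
  G ∩ del = {}  (empty — regression defined)
  G \ add = {clear(a), holding(b), ontable(c)} \ {clear(a), holding(b)} = {ontable(c)}
  ∪ pre   = {ontable(c)} ∪ {clear(b), handempty, on(b,a)}
          = {clear(b), handempty, on(b,a), ontable(c)}

== RESULT ==
["clear(b)", "handempty", "on(b,a)", "ontable(c)"]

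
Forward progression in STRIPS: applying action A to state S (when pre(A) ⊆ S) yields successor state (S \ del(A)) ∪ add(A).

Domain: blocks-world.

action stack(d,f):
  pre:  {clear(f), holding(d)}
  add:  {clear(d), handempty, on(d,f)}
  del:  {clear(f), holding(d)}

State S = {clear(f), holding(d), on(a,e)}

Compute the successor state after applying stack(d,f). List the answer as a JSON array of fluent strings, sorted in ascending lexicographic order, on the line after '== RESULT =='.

Progress:
  pre ⊆ S: {clear(f), holding(d)} ⊆ S  — applicable
  S \ del = {on(a,e)}
  ∪ add   = {clear(d), handempty, on(a,e), on(d,f)}

== RESULT ==
["clear(d)", "handempty", "on(a,e)", "on(d,f)"]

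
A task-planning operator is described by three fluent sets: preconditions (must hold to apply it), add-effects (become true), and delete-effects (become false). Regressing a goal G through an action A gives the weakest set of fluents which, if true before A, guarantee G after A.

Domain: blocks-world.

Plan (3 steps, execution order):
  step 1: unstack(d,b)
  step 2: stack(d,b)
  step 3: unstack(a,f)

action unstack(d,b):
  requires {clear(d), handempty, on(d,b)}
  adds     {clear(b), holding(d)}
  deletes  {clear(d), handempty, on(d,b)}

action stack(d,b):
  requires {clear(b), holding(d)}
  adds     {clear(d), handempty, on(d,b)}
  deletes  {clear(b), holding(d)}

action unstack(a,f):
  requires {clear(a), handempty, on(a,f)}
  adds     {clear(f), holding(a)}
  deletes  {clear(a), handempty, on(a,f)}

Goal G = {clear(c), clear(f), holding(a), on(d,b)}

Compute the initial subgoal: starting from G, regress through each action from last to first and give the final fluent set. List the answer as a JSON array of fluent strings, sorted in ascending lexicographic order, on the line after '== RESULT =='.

Work backward from the goal:
  through step 3 (unstack(a,f)): drop {clear(f), holding(a)}, keep {clear(c), on(d,b)}, require {clear(a), handempty, on(a,f)}
    → {clear(a), clear(c), handempty, on(a,f), on(d,b)}
  through step 2 (stack(d,b)): drop {handempty, on(d,b)}, keep {clear(a), clear(c), on(a,f)}, require {clear(b), holding(d)}
    → {clear(a), clear(b), clear(c), holding(d), on(a,f)}
  through step 1 (unstack(d,b)): drop {clear(b), holding(d)}, keep {clear(a), clear(c), on(a,f)}, require {clear(d), handempty, on(d,b)}
    → {clear(a), clear(c), clear(d), handempty, on(a,f), on(d,b)}

== RESULT ==
["clear(a)", "clear(c)", "clear(d)", "handempty", "on(a,f)", "on(d,b)"]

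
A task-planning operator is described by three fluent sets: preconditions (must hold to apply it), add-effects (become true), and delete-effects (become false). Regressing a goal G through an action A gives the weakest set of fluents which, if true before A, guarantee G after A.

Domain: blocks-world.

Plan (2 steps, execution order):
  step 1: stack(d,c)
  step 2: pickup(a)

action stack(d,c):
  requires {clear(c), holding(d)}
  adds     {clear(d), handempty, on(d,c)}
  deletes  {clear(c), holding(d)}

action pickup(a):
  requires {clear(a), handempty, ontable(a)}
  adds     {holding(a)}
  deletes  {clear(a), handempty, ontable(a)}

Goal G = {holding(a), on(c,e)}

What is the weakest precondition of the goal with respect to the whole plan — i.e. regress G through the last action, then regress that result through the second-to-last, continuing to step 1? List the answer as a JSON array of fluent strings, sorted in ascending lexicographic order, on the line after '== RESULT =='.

Work backward from the goal:
  through step 2 (pickup(a)): drop {holding(a)}, keep {on(c,e)}, require {clear(a), handempty, ontable(a)}
    → {clear(a), handempty, on(c,e), ontable(a)}
  through step 1 (stack(d,c)): drop {handempty}, keep {clear(a), on(c,e), ontable(a)}, require {clear(c), holding(d)}
    → {clear(a), clear(c), holding(d), on(c,e), ontable(a)}

== RESULT ==
["clear(a)", "clear(c)", "holding(d)", "on(c,e)", "ontable(a)"]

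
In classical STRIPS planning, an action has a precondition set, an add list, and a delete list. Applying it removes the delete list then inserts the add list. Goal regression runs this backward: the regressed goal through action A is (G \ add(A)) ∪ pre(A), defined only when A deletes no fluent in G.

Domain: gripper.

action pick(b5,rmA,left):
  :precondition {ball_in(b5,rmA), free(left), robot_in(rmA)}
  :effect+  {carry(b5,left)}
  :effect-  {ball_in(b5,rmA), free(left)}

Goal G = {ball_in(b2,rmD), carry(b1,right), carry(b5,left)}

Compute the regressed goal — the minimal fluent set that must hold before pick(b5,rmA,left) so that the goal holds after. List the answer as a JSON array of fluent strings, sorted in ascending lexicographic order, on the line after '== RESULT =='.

Compute (G \ add) ∪ pre:
  G ∩ del = {}  (empty — regression defined)
  G \ add = {ball_in(b2,rmD), carry(b1,right), carry(b5,left)} \ {carry(b5,left)} = {ball_in(b2,rmD), carry(b1,right)}
  ∪ pre   = {ball_in(b2,rmD), carry(b1,right)} ∪ {ball_in(b5,rmA), free(left), robot_in(rmA)}
          = {ball_in(b2,rmD), ball_in(b5,rmA), carry(b1,right), free(left), robot_in(rmA)}

== RESULT ==
["ball_in(b2,rmD)", "ball_in(b5,rmA)", "carry(b1,right)", "free(left)", "robot_in(rmA)"]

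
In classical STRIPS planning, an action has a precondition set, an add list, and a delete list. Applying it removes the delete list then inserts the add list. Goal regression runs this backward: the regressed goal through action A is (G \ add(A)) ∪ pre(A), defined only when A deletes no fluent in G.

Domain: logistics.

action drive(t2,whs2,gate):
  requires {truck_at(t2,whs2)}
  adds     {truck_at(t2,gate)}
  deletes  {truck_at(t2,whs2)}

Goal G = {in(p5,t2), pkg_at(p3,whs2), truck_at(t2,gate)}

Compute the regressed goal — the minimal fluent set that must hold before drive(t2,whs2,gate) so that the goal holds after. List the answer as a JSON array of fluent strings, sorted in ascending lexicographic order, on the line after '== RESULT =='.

Compute (G \ add) ∪ pre:
  G ∩ del = {}  (empty — regression defined)
  G \ add = {in(p5,t2), pkg_at(p3,whs2), truck_at(t2,gate)} \ {truck_at(t2,gate)} = {in(p5,t2), pkg_at(p3,whs2)}
  ∪ pre   = {in(p5,t2), pkg_at(p3,whs2)} ∪ {truck_at(t2,whs2)}
          = {in(p5,t2), pkg_at(p3,whs2), truck_at(t2,whs2)}

== RESULT ==
["in(p5,t2)", "pkg_at(p3,whs2)", "truck_at(t2,whs2)"]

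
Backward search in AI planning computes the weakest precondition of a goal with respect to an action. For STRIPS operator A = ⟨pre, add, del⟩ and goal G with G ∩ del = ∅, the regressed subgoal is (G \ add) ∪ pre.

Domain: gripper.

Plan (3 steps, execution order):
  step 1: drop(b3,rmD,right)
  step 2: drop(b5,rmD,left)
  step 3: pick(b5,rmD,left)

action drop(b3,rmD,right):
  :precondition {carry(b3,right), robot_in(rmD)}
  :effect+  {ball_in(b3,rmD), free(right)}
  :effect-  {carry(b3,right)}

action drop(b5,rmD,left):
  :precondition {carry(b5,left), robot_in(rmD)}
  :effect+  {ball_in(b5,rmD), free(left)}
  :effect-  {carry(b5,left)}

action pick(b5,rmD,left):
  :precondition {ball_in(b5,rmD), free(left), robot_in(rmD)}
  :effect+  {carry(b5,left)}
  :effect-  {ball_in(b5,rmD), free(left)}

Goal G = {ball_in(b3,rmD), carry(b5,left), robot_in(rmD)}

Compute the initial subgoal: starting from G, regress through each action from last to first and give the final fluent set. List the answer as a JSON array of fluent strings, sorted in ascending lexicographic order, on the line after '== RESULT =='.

Regress step by step:
  through step 3 (pick(b5,rmD,left)): drop {carry(b5,left)}, keep {ball_in(b3,rmD), robot_in(rmD)}, require {ball_in(b5,rmD), free(left), robot_in(rmD)}
    → {ball_in(b3,rmD), ball_in(b5,rmD), free(left), robot_in(rmD)}
  through step 2 (drop(b5,rmD,left)): drop {ball_in(b5,rmD), free(left)}, keep {ball_in(b3,rmD), robot_in(rmD)}, require {carry(b5,left), robot_in(rmD)}
    → {ball_in(b3,rmD), carry(b5,left), robot_in(rmD)}
  through step 1 (drop(b3,rmD,right)): drop {ball_in(b3,rmD)}, keep {carry(b5,left), robot_in(rmD)}, require {carry(b3,right), robot_in(rmD)}
    → {carry(b3,right), carry(b5,left), robot_in(rmD)}

== RESULT ==
["carry(b3,right)", "carry(b5,left)", "robot_in(rmD)"]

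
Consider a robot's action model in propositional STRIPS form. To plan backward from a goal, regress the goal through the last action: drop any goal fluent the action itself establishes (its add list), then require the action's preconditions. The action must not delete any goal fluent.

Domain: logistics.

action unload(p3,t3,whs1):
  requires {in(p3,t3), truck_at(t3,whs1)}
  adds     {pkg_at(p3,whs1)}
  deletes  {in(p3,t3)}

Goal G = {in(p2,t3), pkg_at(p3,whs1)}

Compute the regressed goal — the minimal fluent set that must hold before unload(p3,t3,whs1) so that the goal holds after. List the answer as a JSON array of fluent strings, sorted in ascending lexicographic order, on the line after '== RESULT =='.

Regress:
  G ∩ del = {}  (empty — regression defined)
  G \ add = {in(p2,t3), pkg_at(p3,whs1)} \ {pkg_at(p3,whs1)} = {in(p2,t3)}
  ∪ pre   = {in(p2,t3)} ∪ {in(p3,t3), truck_at(t3,whs1)}
          = {in(p2,t3), in(p3,t3), truck_at(t3,whs1)}

== RESULT ==
["in(p2,t3)", "in(p3,t3)", "truck_at(t3,whs1)"]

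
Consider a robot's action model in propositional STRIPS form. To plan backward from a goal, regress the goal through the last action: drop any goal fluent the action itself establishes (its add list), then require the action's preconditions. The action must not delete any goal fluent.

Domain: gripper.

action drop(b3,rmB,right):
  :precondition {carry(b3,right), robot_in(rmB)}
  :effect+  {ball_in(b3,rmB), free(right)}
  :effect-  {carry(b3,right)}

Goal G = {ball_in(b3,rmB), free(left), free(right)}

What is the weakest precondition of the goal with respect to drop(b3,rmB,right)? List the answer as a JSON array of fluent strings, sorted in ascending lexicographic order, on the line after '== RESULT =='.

Compute (G \ add) ∪ pre:
  G ∩ del = {}  (empty — regression defined)
  G \ add = {ball_in(b3,rmB), free(left), free(right)} \ {ball_in(b3,rmB), free(right)} = {free(left)}
  ∪ pre   = {free(left)} ∪ {carry(b3,right), robot_in(rmB)}
          = {carry(b3,right), free(left), robot_in(rmB)}

== RESULT ==
["carry(b3,right)", "free(left)", "robot_in(rmB)"]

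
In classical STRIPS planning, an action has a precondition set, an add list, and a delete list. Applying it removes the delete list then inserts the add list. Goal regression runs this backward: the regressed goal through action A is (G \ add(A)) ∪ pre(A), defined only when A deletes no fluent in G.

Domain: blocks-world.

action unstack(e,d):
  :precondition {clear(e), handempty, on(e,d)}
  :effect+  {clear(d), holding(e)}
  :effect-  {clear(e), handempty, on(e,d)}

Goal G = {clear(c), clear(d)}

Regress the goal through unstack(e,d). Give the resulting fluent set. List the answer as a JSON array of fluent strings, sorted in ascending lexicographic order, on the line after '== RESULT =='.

Regress:
  G ∩ del = {}  (empty — regression defined)
  G \ add = {clear(c), clear(d)} \ {clear(d), holding(e)} = {clear(c)}
  ∪ pre   = {clear(c)} ∪ {clear(e), handempty, on(e,d)}
          = {clear(c), clear(e), handempty, on(e,d)}

== RESULT ==
["clear(c)", "clear(e)", "handempty", "on(e,d)"]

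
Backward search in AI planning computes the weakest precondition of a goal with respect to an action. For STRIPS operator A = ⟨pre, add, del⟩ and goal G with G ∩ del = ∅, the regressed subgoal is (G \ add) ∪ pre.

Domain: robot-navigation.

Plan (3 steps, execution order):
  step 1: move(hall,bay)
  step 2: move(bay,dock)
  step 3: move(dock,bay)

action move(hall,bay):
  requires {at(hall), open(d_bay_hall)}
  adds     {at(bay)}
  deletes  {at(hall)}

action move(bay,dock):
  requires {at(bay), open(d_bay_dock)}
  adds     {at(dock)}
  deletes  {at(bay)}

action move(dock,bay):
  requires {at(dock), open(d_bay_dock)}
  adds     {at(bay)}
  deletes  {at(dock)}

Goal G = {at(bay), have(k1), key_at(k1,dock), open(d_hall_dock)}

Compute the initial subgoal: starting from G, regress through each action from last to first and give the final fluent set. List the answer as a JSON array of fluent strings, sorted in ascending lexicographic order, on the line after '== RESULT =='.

Regress step by step:
  through step 3 (move(dock,bay)): drop {at(bay)}, keep {have(k1), key_at(k1,dock), open(d_hall_dock)}, require {at(dock), open(d_bay_dock)}
    → {at(dock), have(k1), key_at(k1,dock), open(d_bay_dock), open(d_hall_dock)}
  through step 2 (move(bay,dock)): drop {at(dock)}, keep {have(k1), key_at(k1,dock), open(d_bay_dock), open(d_hall_dock)}, require {at(bay), open(d_bay_dock)}
    → {at(bay), have(k1), key_at(k1,dock), open(d_bay_dock), open(d_hall_dock)}
  through step 1 (move(hall,bay)): drop {at(bay)}, keep {have(k1), key_at(k1,dock), open(d_bay_dock), open(d_hall_dock)}, require {at(hall), open(d_bay_hall)}
    → {at(hall), have(k1), key_at(k1,dock), open(d_bay_dock), open(d_bay_hall), open(d_hall_dock)}

== RESULT ==
["at(hall)", "have(k1)", "key_at(k1,dock)", "open(d_bay_dock)", "open(d_bay_hall)", "open(d_hall_dock)"]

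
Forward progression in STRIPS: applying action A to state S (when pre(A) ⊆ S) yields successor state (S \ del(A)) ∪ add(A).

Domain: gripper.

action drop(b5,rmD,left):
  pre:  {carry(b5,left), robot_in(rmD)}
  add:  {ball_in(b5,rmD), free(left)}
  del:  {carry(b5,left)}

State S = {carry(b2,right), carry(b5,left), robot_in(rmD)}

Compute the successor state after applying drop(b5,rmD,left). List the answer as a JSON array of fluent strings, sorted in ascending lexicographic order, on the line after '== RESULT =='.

Compute (S \ del) ∪ add:
  pre ⊆ S: {carry(b5,left), robot_in(rmD)} ⊆ S  — applicable
  S \ del = {carry(b2,right), robot_in(rmD)}
  ∪ add   = {ball_in(b5,rmD), carry(b2,right), free(left), robot_in(rmD)}

== RESULT ==
["ball_in(b5,rmD)", "carry(b2,right)", "free(left)", "robot_in(rmD)"]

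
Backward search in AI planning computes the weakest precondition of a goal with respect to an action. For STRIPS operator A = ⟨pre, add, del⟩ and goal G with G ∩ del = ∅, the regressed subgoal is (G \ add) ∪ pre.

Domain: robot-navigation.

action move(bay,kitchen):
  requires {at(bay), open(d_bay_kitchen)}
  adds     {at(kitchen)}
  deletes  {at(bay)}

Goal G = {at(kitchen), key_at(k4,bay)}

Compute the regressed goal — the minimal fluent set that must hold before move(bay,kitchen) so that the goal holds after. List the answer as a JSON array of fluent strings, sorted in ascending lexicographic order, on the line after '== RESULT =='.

Compute (G \ add) ∪ pre:
  G ∩ del = {}  (empty — regression defined)
  G \ add = {at(kitchen), key_at(k4,bay)} \ {at(kitchen)} = {key_at(k4,bay)}
  ∪ pre   = {key_at(k4,bay)} ∪ {at(bay), open(d_bay_kitchen)}
          = {at(bay), key_at(k4,bay), open(d_bay_kitchen)}

== RESULT ==
["at(bay)", "key_at(k4,bay)", "open(d_bay_kitchen)"]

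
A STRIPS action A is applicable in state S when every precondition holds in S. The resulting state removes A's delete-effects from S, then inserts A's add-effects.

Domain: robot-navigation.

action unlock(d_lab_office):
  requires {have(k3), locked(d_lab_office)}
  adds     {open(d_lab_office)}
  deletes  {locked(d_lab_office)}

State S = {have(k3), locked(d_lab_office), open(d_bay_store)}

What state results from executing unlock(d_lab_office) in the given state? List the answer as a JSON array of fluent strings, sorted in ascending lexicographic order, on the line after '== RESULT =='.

Compute (S \ del) ∪ add:
  pre ⊆ S: {have(k3), locked(d_lab_office)} ⊆ S  — applicable
  S \ del = {have(k3), open(d_bay_store)}
  ∪ add   = {have(k3), open(d_bay_store), open(d_lab_office)}

== RESULT ==
["have(k3)", "open(d_bay_store)", "open(d_lab_office)"]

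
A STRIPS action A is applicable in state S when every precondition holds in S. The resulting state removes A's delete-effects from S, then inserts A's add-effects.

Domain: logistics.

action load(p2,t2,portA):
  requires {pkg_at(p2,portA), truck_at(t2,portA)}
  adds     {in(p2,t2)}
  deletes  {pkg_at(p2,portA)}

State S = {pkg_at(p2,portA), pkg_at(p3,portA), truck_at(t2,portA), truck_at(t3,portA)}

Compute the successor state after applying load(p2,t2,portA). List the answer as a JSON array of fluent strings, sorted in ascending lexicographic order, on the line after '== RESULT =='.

Progress:
  pre ⊆ S: {pkg_at(p2,portA), truck_at(t2,portA)} ⊆ S  — applicable
  S \ del = {pkg_at(p3,portA), truck_at(t2,portA), truck_at(t3,portA)}
  ∪ add   = {in(p2,t2), pkg_at(p3,portA), truck_at(t2,portA), truck_at(t3,portA)}

== RESULT ==
["in(p2,t2)", "pkg_at(p3,portA)", "truck_at(t2,portA)", "truck_at(t3,portA)"]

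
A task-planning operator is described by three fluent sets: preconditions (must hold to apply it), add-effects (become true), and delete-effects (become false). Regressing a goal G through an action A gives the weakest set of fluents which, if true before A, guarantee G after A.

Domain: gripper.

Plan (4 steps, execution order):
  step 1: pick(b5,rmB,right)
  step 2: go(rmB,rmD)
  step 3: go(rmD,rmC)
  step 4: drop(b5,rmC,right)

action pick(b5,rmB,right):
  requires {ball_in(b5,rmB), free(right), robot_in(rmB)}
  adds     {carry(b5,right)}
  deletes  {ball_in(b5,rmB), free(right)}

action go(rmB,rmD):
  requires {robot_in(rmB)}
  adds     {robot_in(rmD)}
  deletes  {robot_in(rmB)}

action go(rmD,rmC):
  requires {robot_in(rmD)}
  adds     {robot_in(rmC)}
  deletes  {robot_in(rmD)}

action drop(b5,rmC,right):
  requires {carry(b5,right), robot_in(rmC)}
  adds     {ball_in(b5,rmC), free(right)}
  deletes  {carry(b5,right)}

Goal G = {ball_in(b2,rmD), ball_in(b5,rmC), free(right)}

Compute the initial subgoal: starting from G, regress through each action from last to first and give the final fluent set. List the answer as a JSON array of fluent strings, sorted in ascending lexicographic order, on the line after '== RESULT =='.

Regress step by step:
  through step 4 (drop(b5,rmC,right)): drop {ball_in(b5,rmC), free(right)}, keep {ball_in(b2,rmD)}, require {carry(b5,right), robot_in(rmC)}
    → {ball_in(b2,rmD), carry(b5,right), robot_in(rmC)}
  through step 3 (go(rmD,rmC)): drop {robot_in(rmC)}, keep {ball_in(b2,rmD), carry(b5,right)}, require {robot_in(rmD)}
    → {ball_in(b2,rmD), carry(b5,right), robot_in(rmD)}
  through step 2 (go(rmB,rmD)): drop {robot_in(rmD)}, keep {ball_in(b2,rmD), carry(b5,right)}, require {robot_in(rmB)}
    → {ball_in(b2,rmD), carry(b5,right), robot_in(rmB)}
  through step 1 (pick(b5,rmB,right)): drop {carry(b5,right)}, keep {ball_in(b2,rmD), robot_in(rmB)}, require {ball_in(b5,rmB), free(right), robot_in(rmB)}
    → {ball_in(b2,rmD), ball_in(b5,rmB), free(right), robot_in(rmB)}

== RESULT ==
["ball_in(b2,rmD)", "ball_in(b5,rmB)", "free(right)", "robot_in(rmB)"]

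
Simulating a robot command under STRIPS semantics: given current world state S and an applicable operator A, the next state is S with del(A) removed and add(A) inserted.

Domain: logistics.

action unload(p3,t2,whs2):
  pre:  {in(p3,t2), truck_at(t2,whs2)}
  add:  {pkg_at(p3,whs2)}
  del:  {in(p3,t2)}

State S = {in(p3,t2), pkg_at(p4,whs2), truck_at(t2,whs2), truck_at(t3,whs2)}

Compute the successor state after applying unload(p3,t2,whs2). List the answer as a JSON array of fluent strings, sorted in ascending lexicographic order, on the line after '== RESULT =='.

Compute (S \ del) ∪ add:
  pre ⊆ S: {in(p3,t2), truck_at(t2,whs2)} ⊆ S  — applicable
  S \ del = {pkg_at(p4,whs2), truck_at(t2,whs2), truck_at(t3,whs2)}
  ∪ add   = {pkg_at(p3,whs2), pkg_at(p4,whs2), truck_at(t2,whs2), truck_at(t3,whs2)}

== RESULT ==
["pkg_at(p3,whs2)", "pkg_at(p4,whs2)", "truck_at(t2,whs2)", "truck_at(t3,whs2)"]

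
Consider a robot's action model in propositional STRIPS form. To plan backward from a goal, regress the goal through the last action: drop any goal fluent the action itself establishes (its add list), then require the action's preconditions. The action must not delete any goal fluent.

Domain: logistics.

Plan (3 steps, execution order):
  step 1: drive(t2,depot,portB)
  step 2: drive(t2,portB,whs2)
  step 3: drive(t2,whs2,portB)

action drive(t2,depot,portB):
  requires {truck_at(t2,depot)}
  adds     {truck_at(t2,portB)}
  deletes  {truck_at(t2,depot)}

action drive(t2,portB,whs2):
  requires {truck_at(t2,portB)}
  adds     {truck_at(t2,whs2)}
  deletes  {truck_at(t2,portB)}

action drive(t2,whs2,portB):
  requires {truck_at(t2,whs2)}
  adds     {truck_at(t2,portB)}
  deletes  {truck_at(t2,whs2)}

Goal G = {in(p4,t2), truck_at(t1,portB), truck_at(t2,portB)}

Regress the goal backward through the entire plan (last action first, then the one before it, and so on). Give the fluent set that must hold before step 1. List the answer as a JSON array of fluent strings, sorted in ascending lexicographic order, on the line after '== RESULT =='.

Regress step by step:
  through step 3 (drive(t2,whs2,portB)): drop {truck_at(t2,portB)}, keep {in(p4,t2), truck_at(t1,portB)}, require {truck_at(t2,whs2)}
    → {in(p4,t2), truck_at(t1,portB), truck_at(t2,whs2)}
  through step 2 (drive(t2,portB,whs2)): drop {truck_at(t2,whs2)}, keep {in(p4,t2), truck_at(t1,portB)}, require {truck_at(t2,portB)}
    → {in(p4,t2), truck_at(t1,portB), truck_at(t2,portB)}
  through step 1 (drive(t2,depot,portB)): drop {truck_at(t2,portB)}, keep {in(p4,t2), truck_at(t1,portB)}, require {truck_at(t2,depot)}
    → {in(p4,t2), truck_at(t1,portB), truck_at(t2,depot)}

== RESULT ==
["in(p4,t2)", "truck_at(t1,portB)", "truck_at(t2,depot)"]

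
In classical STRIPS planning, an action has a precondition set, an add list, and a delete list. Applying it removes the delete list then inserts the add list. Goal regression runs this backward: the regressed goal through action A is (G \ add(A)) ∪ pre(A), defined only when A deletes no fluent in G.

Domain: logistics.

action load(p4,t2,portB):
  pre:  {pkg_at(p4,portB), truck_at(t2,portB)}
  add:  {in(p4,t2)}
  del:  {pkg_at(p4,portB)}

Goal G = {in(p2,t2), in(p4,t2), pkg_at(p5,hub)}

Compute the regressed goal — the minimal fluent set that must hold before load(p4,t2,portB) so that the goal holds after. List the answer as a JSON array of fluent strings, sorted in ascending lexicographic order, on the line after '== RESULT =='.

Regress:
  G ∩ del = {}  (empty — regression defined)
  G \ add = {in(p2,t2), in(p4,t2), pkg_at(p5,hub)} \ {in(p4,t2)} = {in(p2,t2), pkg_at(p5,hub)}
  ∪ pre   = {in(p2,t2), pkg_at(p5,hub)} ∪ {pkg_at(p4,portB), truck_at(t2,portB)}
          = {in(p2,t2), pkg_at(p4,portB), pkg_at(p5,hub), truck_at(t2,portB)}

== RESULT ==
["in(p2,t2)", "pkg_at(p4,portB)", "pkg_at(p5,hub)", "truck_at(t2,portB)"]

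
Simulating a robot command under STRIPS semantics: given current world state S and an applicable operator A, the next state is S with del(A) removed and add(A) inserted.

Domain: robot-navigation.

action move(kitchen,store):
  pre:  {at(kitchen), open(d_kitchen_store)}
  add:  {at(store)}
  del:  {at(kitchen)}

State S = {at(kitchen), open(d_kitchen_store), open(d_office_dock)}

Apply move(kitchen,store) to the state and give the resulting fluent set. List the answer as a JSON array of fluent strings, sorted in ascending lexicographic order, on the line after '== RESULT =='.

Progress:
  pre ⊆ S: {at(kitchen), open(d_kitchen_store)} ⊆ S  — applicable
  S \ del = {open(d_kitchen_store), open(d_office_dock)}
  ∪ add   = {at(store), open(d_kitchen_store), open(d_office_dock)}

== RESULT ==
["at(store)", "open(d_kitchen_store)", "open(d_office_dock)"]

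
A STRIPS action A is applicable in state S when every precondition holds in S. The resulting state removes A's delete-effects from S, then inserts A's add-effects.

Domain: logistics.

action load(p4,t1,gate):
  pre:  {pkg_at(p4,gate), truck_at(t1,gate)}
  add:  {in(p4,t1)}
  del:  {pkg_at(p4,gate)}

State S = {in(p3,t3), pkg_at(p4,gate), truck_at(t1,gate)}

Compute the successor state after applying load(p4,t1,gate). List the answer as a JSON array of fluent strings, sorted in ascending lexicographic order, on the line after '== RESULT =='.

Compute (S \ del) ∪ add:
  pre ⊆ S: {pkg_at(p4,gate), truck_at(t1,gate)} ⊆ S  — applicable
  S \ del = {in(p3,t3), truck_at(t1,gate)}
  ∪ add   = {in(p3,t3), in(p4,t1), truck_at(t1,gate)}

== RESULT ==
["in(p3,t3)", "in(p4,t1)", "truck_at(t1,gate)"]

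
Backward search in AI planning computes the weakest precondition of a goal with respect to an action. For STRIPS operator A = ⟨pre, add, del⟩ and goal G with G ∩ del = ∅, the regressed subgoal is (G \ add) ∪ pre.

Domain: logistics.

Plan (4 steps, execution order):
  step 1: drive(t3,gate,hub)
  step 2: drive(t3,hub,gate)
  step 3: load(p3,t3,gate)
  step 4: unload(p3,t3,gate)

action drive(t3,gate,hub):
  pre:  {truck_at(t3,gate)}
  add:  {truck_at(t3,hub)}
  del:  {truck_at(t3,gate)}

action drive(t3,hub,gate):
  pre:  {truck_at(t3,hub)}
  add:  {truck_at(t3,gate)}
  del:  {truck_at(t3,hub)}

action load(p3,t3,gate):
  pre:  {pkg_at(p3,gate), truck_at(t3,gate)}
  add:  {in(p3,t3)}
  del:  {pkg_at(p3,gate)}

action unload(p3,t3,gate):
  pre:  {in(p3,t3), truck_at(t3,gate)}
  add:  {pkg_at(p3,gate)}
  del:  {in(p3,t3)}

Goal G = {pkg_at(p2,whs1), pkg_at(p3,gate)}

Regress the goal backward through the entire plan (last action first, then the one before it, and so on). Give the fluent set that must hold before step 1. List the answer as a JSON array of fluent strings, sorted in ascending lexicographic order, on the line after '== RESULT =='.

Work backward from the goal:
  through step 4 (unload(p3,t3,gate)): drop {pkg_at(p3,gate)}, keep {pkg_at(p2,whs1)}, require {in(p3,t3), truck_at(t3,gate)}
    → {in(p3,t3), pkg_at(p2,whs1), truck_at(t3,gate)}
  through step 3 (load(p3,t3,gate)): drop {in(p3,t3)}, keep {pkg_at(p2,whs1), truck_at(t3,gate)}, require {pkg_at(p3,gate), truck_at(t3,gate)}
    → {pkg_at(p2,whs1), pkg_at(p3,gate), truck_at(t3,gate)}
  through step 2 (drive(t3,hub,gate)): drop {truck_at(t3,gate)}, keep {pkg_at(p2,whs1), pkg_at(p3,gate)}, require {truck_at(t3,hub)}
    → {pkg_at(p2,whs1), pkg_at(p3,gate), truck_at(t3,hub)}
  through step 1 (drive(t3,gate,hub)): drop {truck_at(t3,hub)}, keep {pkg_at(p2,whs1), pkg_at(p3,gate)}, require {truck_at(t3,gate)}
    → {pkg_at(p2,whs1), pkg_at(p3,gate), truck_at(t3,gate)}

== RESULT ==
["pkg_at(p2,whs1)", "pkg_at(p3,gate)", "truck_at(t3,gate)"]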